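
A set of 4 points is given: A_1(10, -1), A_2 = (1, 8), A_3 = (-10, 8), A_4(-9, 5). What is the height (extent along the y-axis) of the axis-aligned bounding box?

max y = 8, min y = -1, so height = 9.

9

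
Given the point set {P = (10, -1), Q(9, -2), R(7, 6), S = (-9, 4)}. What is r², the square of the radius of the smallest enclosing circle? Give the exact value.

96.5

By Welzl's lemma the MEC is supported by two points (diametrically opposite) or three points (on a circumcircle).
The farthest pair is P–S with squared distance 386. The circle on this segment as diameter has centre (0.5, 1.5) and r² = 386/4 = 96.5.
Check Q: distance² to centre = 84.5 ≤ 96.5, so it lies inside.
All remaining points lie in this disk, and no smaller disk contains both endpoints, so this is the minimum enclosing circle.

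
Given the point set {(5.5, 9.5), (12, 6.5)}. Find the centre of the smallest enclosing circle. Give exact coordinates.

(8.75, 8)

The smallest circle enclosing two points has them as diameter endpoints.
Centre = midpoint = (8.75, 8); r² = |(5.5, 9.5)−(12, 6.5)|²/4 = 51.25/4 = 12.8125.
Centre = (8.75, 8).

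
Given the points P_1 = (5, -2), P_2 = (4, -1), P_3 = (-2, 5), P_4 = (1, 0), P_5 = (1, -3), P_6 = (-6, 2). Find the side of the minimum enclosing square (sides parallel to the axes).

The bounding box has width 11 and height 8.
An axis-aligned square enclosing the set must have side ≥ max(width, height).
So the minimum side is max(11, 8) = 11.

11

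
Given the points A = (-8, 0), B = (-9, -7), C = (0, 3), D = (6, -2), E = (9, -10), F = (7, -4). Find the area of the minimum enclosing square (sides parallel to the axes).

324

The bounding box has width 18 and height 13.
An axis-aligned square enclosing the set must have side ≥ max(width, height).
So the minimum side is max(18, 13) = 18.
Area = 18² = 324.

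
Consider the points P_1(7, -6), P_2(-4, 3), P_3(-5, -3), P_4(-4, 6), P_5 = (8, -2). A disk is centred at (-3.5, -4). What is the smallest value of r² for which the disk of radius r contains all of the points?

136.25

The required radius is the distance from (-3.5, -4) to the farthest point.
Squared distances: 114.25, 49.25, 3.25, 100.25, 136.25.
Maximum is 136.25, attained at P_5.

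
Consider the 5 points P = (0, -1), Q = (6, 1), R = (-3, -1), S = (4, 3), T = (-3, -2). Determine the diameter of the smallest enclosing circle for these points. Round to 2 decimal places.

A smallest enclosing disk is always determined by at most three of the input points on its boundary.
The farthest pair is Q–T with squared distance 90. The circle on this segment as diameter has centre (1.5, -0.5) and r² = 90/4 = 22.5.
Check P: distance² to centre = 2.5 ≤ 22.5, so it lies inside.
All remaining points lie in this disk, and no smaller disk contains both endpoints, so this is the minimum enclosing circle.
Diameter = 2r = 2√(22.5) ≈ 9.49.

9.49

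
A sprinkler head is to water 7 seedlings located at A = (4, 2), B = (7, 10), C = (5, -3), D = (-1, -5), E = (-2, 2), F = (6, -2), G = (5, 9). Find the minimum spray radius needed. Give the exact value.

8.5

A smallest enclosing disk is always determined by at most three of the input points on its boundary.
The farthest pair is B–D with squared distance 289. The circle on this segment as diameter has centre (3, 2.5) and r² = 289/4 = 72.25.
Check A: distance² to centre = 1.25 ≤ 72.25, so it lies inside.
All remaining points lie in this disk, and no smaller disk contains both endpoints, so this is the minimum enclosing circle.
r = √(72.25) = 8.5.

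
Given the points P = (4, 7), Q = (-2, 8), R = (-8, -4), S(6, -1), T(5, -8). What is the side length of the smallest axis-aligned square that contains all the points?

16

The bounding box has width 14 and height 16.
An axis-aligned square enclosing the set must have side ≥ max(width, height).
So the minimum side is max(14, 16) = 16.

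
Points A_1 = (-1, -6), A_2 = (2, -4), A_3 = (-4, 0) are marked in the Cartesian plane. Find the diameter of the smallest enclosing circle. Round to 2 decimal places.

7.27

Side lengths²: A_1A_2² = 13, A_1A_3² = 45, A_2A_3² = 52.
Since A_2A_3² = 52 < 45 + 13 = 58, the triangle is acute, so the smallest enclosing circle is the circumcircle.
Circumcentre = (-1.25, -2.375), r² = 13.203125.
Diameter = 2r = 2√(13.203125) ≈ 7.27.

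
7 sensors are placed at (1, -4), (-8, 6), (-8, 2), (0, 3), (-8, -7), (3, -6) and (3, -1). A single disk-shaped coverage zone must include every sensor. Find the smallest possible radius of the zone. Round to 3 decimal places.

8.173

The minimum enclosing circle is determined by three boundary points: (-8, 6), (-8, -7), (3, -6).
Their circumcentre is (-67/22, -0.5) with r² = 16165/242.
The farthest remaining point (3, -1) is at distance² 8905/242 ≤ 16165/242.
r = √(16165/242) ≈ 8.173.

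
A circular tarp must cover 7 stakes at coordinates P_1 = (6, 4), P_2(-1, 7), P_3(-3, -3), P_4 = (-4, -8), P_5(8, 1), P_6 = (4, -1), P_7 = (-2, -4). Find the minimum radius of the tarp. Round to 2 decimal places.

The minimum enclosing circle is determined by three boundary points: P_2, P_4, P_5.
Their circumcentre is (5/34, -35/34) with r² = 38025/578.
The farthest remaining point P_1 is at distance² 34421/578 ≤ 38025/578.
r = √(38025/578) ≈ 8.11.

8.11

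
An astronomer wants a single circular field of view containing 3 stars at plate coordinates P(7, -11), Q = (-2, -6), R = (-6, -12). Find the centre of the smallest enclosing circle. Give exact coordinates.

Side lengths²: PQ² = 106, PR² = 170, QR² = 52.
Since PR² = 170 ≥ 106 + 52 = 158, the angle opposite PR is not acute, so the smallest enclosing circle has PR as diameter.
Centre = midpoint of PR = (0.5, -11.5), r² = 170/4 = 42.5.
Centre = (0.5, -11.5).

(0.5, -11.5)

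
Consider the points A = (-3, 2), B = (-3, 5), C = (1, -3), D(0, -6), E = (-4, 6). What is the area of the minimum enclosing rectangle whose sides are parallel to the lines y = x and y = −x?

In coordinates u = x + y, v = x − y the rectangle is axis-aligned; the map (x,y)→(u,v) scales areas by 2.
u-values: -1, 2, -2, -6, 2; range = 2 − (-6) = 8.
v-values: -5, -8, 4, 6, -10; range = 6 − (-10) = 16.
Area = (8 × 16) / 2 = 64.

64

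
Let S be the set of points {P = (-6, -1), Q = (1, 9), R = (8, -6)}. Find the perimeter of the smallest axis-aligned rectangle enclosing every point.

58

Width = max x − min x = 8 − (-6) = 14.
Height = max y − min y = 9 − (-6) = 15.
Perimeter = 2(14 + 15) = 58.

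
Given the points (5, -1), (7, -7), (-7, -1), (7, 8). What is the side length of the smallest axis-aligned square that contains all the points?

The bounding box has width 14 and height 15.
An axis-aligned square enclosing the set must have side ≥ max(width, height).
So the minimum side is max(14, 15) = 15.

15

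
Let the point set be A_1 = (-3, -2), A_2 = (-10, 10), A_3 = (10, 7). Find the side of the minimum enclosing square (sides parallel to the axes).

The bounding box has width 20 and height 12.
An axis-aligned square enclosing the set must have side ≥ max(width, height).
So the minimum side is max(20, 12) = 20.

20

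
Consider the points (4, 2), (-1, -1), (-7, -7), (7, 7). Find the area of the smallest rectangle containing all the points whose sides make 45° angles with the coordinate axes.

28

In coordinates u = x + y, v = x − y the rectangle is axis-aligned; the map (x,y)→(u,v) scales areas by 2.
u-values: 6, -2, -14, 14; range = 14 − (-14) = 28.
v-values: 2, 0, 0, 0; range = 2 − 0 = 2.
Area = (28 × 2) / 2 = 28.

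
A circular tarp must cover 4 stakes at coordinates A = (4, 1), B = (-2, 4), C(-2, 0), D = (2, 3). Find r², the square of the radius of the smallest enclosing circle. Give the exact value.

11.5625

By Welzl's lemma the MEC is supported by two points (diametrically opposite) or three points (on a circumcircle).
The minimum enclosing circle is determined by three boundary points: A, B, C.
Their circumcentre is (0.75, 2) with r² = 11.5625.
The farthest remaining point D is at distance² 2.5625 ≤ 11.5625.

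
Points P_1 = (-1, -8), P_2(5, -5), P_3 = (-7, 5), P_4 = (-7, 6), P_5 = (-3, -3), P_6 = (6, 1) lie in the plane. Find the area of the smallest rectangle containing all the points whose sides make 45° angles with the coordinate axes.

184

In coordinates u = x + y, v = x − y the rectangle is axis-aligned; the map (x,y)→(u,v) scales areas by 2.
u-values: -9, 0, -2, -1, -6, 7; range = 7 − (-9) = 16.
v-values: 7, 10, -12, -13, 0, 5; range = 10 − (-13) = 23.
Area = (16 × 23) / 2 = 184.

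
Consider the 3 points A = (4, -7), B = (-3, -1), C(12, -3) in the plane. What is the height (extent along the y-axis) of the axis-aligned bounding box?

max y = -1, min y = -7, so height = 6.

6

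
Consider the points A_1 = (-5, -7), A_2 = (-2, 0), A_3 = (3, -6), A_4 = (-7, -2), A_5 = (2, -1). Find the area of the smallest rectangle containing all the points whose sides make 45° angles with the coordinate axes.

91

In coordinates u = x + y, v = x − y the rectangle is axis-aligned; the map (x,y)→(u,v) scales areas by 2.
u-values: -12, -2, -3, -9, 1; range = 1 − (-12) = 13.
v-values: 2, -2, 9, -5, 3; range = 9 − (-5) = 14.
Area = (13 × 14) / 2 = 91.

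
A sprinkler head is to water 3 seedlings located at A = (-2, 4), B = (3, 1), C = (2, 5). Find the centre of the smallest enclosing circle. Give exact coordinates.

Side lengths²: AB² = 34, AC² = 17, BC² = 17.
Since AB² = 34 ≥ 17 + 17 = 34, the angle opposite AB is not acute, so the smallest enclosing circle has AB as diameter.
Centre = midpoint of AB = (0.5, 2.5), r² = 34/4 = 8.5.
Centre = (0.5, 2.5).

(0.5, 2.5)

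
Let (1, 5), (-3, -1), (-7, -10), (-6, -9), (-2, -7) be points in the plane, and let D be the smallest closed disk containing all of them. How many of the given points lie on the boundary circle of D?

2

A smallest enclosing disk is always determined by at most three of the input points on its boundary.
The farthest pair is (1, 5)–(-7, -10) with squared distance 289. The circle on this segment as diameter has centre (-3, -2.5) and r² = 289/4 = 72.25.
Check (-3, -1): distance² to centre = 2.25 ≤ 72.25, so it lies inside.
All remaining points lie in this disk, and no smaller disk contains both endpoints, so this is the minimum enclosing circle.
The points at distance exactly r from the centre are (1, 5), (-7, -10) — 2 points.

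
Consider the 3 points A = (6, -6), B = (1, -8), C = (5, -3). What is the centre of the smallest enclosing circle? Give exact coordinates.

(3, -5.5)

Side lengths²: AB² = 29, AC² = 10, BC² = 41.
Since BC² = 41 ≥ 29 + 10 = 39, the angle opposite BC is not acute, so the smallest enclosing circle has BC as diameter.
Centre = midpoint of BC = (3, -5.5), r² = 41/4 = 10.25.
Centre = (3, -5.5).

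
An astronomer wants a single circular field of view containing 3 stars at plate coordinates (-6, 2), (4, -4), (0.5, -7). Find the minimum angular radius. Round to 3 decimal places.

Call the three points A, B, C in the order given.
Side lengths²: AB² = 136, AC² = 123.25, BC² = 21.25.
Since AB² = 136 < 123.25 + 21.25 = 144.5, the triangle is acute, so the smallest enclosing circle is the circumcircle.
Circumcentre = (-1.25, -17/12), r² = 2465/72.
r = √(2465/72) ≈ 5.851.

5.851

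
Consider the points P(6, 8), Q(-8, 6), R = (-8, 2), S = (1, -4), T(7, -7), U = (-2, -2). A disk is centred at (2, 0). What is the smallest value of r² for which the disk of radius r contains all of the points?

136

The required radius is the distance from (2, 0) to the farthest point.
Squared distances: 80, 136, 104, 17, 74, 20.
Maximum is 136, attained at Q.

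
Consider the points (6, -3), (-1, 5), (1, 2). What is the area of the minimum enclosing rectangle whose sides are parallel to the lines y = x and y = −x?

7.5

In coordinates u = x + y, v = x − y the rectangle is axis-aligned; the map (x,y)→(u,v) scales areas by 2.
u-values: 3, 4, 3; range = 4 − 3 = 1.
v-values: 9, -6, -1; range = 9 − (-6) = 15.
Area = (1 × 15) / 2 = 7.5.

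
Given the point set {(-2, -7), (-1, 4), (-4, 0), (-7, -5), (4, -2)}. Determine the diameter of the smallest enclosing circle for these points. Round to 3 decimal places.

11.892

A smallest enclosing disk is always determined by at most three of the input points on its boundary.
The minimum enclosing circle is determined by three boundary points: (-1, 4), (-7, -5), (4, -2).
Their circumcentre is (-35/18, -101/54) with r² = 51545/1458.
The farthest remaining point (-2, -7) is at distance² 38369/1458 ≤ 51545/1458.
Diameter = 2r = 2√(51545/1458) ≈ 11.892.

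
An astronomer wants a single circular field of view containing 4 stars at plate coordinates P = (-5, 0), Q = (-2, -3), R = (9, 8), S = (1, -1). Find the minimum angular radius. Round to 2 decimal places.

The farthest pair is P–R with squared distance 260. The circle on this segment as diameter has centre (2, 4) and r² = 260/4 = 65.
Check Q: distance² to centre = 65 ≤ 65, so it lies inside.
All remaining points lie in this disk, and no smaller disk contains both endpoints, so this is the minimum enclosing circle.
r = √65 ≈ 8.06.

8.06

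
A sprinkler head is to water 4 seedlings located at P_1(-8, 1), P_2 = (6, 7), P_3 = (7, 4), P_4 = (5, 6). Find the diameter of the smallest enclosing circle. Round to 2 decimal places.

15.35

A smallest enclosing disk is always determined by at most three of the input points on its boundary.
The minimum enclosing circle is determined by three boundary points: P_1, P_2, P_3.
Their circumcentre is (-0.625, 3.125) with r² = 58.90625.
The farthest remaining point P_4 is at distance² 39.90625 ≤ 58.90625.
Diameter = 2r = 2√(58.90625) ≈ 15.35.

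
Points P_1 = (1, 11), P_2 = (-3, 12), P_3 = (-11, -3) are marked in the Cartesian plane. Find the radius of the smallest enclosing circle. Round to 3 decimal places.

Side lengths²: P_1P_2² = 17, P_1P_3² = 340, P_2P_3² = 289.
Since P_1P_3² = 340 ≥ 289 + 17 = 306, the angle opposite P_1P_3 is not acute, so the smallest enclosing circle has P_1P_3 as diameter.
Centre = midpoint of P_1P_3 = (-5, 4), r² = 340/4 = 85.
r = √85 ≈ 9.220.

9.220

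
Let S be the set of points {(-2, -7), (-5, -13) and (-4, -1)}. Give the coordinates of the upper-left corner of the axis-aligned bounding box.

x-range [-5, -2], y-range [-13, -1].
The upper-left corner is (-5, -1).

(-5, -1)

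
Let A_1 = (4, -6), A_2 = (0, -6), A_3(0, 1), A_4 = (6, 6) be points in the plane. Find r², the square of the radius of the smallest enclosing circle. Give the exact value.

45

A smallest enclosing disk is always determined by at most three of the input points on its boundary.
The farthest pair is A_2–A_4 with squared distance 180. The circle on this segment as diameter has centre (3, 0) and r² = 180/4 = 45.
Check A_1: distance² to centre = 37 ≤ 45, so it lies inside.
All remaining points lie in this disk, and no smaller disk contains both endpoints, so this is the minimum enclosing circle.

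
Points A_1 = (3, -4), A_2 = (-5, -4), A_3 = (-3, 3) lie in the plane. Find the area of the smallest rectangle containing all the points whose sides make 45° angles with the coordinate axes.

58.5

In coordinates u = x + y, v = x − y the rectangle is axis-aligned; the map (x,y)→(u,v) scales areas by 2.
u-values: -1, -9, 0; range = 0 − (-9) = 9.
v-values: 7, -1, -6; range = 7 − (-6) = 13.
Area = (9 × 13) / 2 = 58.5.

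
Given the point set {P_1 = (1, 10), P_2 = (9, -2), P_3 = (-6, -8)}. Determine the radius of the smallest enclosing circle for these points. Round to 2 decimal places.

Side lengths²: P_1P_2² = 208, P_1P_3² = 373, P_2P_3² = 261.
Since P_1P_3² = 373 < 261 + 208 = 469, the triangle is acute, so the smallest enclosing circle is the circumcircle.
Circumcentre = (-23/38, 5/19), r² = 140621/1444.
r = √(140621/1444) ≈ 9.87.

9.87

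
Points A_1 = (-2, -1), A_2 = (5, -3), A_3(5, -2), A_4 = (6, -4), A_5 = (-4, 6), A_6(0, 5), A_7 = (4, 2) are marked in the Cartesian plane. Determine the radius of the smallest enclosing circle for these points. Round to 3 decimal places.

The minimum enclosing circle of a finite set is fixed by two of the points (as a diameter) or three (as a circumcircle).
The farthest pair is A_4–A_5 with squared distance 200. The circle on this segment as diameter has centre (1, 1) and r² = 200/4 = 50.
Check A_1: distance² to centre = 13 ≤ 50, so it lies inside.
All remaining points lie in this disk, and no smaller disk contains both endpoints, so this is the minimum enclosing circle.
r = √50 ≈ 7.071.

7.071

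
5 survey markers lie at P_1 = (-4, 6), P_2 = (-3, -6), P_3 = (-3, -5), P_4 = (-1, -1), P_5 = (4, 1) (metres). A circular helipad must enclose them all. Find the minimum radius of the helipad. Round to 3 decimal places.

6.179

The minimum enclosing circle is determined by three boundary points: P_1, P_2, P_5.
Their circumcentre is (-55/26, 3/26) with r² = 12905/338.
The farthest remaining point P_3 is at distance² 9109/338 ≤ 12905/338.
r = √(12905/338) ≈ 6.179.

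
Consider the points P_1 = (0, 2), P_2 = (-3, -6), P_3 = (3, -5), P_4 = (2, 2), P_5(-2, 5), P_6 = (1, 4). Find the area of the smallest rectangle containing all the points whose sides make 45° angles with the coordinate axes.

In coordinates u = x + y, v = x − y the rectangle is axis-aligned; the map (x,y)→(u,v) scales areas by 2.
u-values: 2, -9, -2, 4, 3, 5; range = 5 − (-9) = 14.
v-values: -2, 3, 8, 0, -7, -3; range = 8 − (-7) = 15.
Area = (14 × 15) / 2 = 105.

105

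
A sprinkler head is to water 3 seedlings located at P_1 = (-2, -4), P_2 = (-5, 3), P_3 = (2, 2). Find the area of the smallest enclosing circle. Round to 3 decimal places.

Side lengths²: P_1P_2² = 58, P_1P_3² = 52, P_2P_3² = 50.
Since P_1P_2² = 58 < 52 + 50 = 102, the triangle is acute, so the smallest enclosing circle is the circumcircle.
Circumcentre = (-42/23, 5/23), r² = 9425/529.
Area = π·r² = π·9425/529 ≈ 55.973.

55.973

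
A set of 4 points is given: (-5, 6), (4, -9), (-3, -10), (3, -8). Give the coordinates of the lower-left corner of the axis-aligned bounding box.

(-5, -10)

x-range [-5, 4], y-range [-10, 6].
The lower-left corner is (-5, -10).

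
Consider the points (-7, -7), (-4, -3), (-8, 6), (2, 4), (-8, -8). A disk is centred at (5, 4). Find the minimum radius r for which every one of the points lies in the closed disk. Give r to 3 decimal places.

17.692

The required radius is the distance from (5, 4) to the farthest point.
Squared distances: 265, 130, 173, 9, 313.
Maximum is 313, attained at (-8, -8).
r = √313 ≈ 17.692.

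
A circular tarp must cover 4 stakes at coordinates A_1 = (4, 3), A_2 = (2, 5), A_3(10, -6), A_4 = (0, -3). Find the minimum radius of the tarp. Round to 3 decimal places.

By Welzl's lemma the MEC is supported by two points (diametrically opposite) or three points (on a circumcircle).
The farthest pair is A_2–A_3 with squared distance 185. The circle on this segment as diameter has centre (6, -0.5) and r² = 185/4 = 46.25.
Check A_1: distance² to centre = 16.25 ≤ 46.25, so it lies inside.
All remaining points lie in this disk, and no smaller disk contains both endpoints, so this is the minimum enclosing circle.
r = √(46.25) ≈ 6.801.

6.801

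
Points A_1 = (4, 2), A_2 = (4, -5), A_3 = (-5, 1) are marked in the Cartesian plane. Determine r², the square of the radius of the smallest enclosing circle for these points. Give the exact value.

533/18

Side lengths²: A_1A_2² = 49, A_1A_3² = 82, A_2A_3² = 117.
Since A_2A_3² = 117 < 82 + 49 = 131, the triangle is acute, so the smallest enclosing circle is the circumcircle.
Circumcentre = (-1/6, -1.5), r² = 533/18.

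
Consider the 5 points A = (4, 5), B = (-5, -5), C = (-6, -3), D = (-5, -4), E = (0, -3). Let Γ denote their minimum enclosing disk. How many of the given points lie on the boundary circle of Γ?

2

The farthest pair is A–B with squared distance 181. The circle on this segment as diameter has centre (-0.5, 0) and r² = 181/4 = 45.25.
Check C: distance² to centre = 39.25 ≤ 45.25, so it lies inside.
All remaining points lie in this disk, and no smaller disk contains both endpoints, so this is the minimum enclosing circle.
The points at distance exactly r from the centre are A, B — 2 points.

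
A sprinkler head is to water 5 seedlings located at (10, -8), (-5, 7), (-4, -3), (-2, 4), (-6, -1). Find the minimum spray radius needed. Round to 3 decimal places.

The minimum enclosing circle of a finite set is fixed by two of the points (as a diameter) or three (as a circumcircle).
The farthest pair is (10, -8)–(-5, 7) with squared distance 450. The circle on this segment as diameter has centre (2.5, -0.5) and r² = 450/4 = 112.5.
Check (-4, -3): distance² to centre = 48.5 ≤ 112.5, so it lies inside.
All remaining points lie in this disk, and no smaller disk contains both endpoints, so this is the minimum enclosing circle.
r = √(112.5) ≈ 10.607.

10.607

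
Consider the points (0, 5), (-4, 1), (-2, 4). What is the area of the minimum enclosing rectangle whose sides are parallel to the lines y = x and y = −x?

4

In coordinates u = x + y, v = x − y the rectangle is axis-aligned; the map (x,y)→(u,v) scales areas by 2.
u-values: 5, -3, 2; range = 5 − (-3) = 8.
v-values: -5, -5, -6; range = -5 − (-6) = 1.
Area = (8 × 1) / 2 = 4.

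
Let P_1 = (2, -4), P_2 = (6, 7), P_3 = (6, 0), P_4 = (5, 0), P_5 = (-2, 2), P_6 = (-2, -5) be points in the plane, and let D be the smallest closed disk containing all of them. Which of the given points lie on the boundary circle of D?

By Welzl's lemma the MEC is supported by two points (diametrically opposite) or three points (on a circumcircle).
The farthest pair is P_2–P_6 with squared distance 208. The circle on this segment as diameter has centre (2, 1) and r² = 208/4 = 52.
Check P_1: distance² to centre = 25 ≤ 52, so it lies inside.
All remaining points lie in this disk, and no smaller disk contains both endpoints, so this is the minimum enclosing circle.
The points at distance exactly r from the centre are P_2, P_6 — 2 points.

P_2, P_6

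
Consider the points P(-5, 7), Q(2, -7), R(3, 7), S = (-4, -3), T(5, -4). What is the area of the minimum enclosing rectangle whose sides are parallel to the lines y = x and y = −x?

178.5

In coordinates u = x + y, v = x − y the rectangle is axis-aligned; the map (x,y)→(u,v) scales areas by 2.
u-values: 2, -5, 10, -7, 1; range = 10 − (-7) = 17.
v-values: -12, 9, -4, -1, 9; range = 9 − (-12) = 21.
Area = (17 × 21) / 2 = 178.5.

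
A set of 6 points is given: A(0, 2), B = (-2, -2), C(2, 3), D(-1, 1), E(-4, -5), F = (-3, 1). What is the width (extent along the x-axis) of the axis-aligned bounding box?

6

max x = 2, min x = -4, so width = 6.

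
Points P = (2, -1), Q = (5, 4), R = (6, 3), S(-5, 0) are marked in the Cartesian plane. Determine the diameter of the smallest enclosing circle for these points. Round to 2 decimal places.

The minimum enclosing circle of a finite set is fixed by two of the points (as a diameter) or three (as a circumcircle).
The farthest pair is R–S with squared distance 130. The circle on this segment as diameter has centre (0.5, 1.5) and r² = 130/4 = 32.5.
Check P: distance² to centre = 8.5 ≤ 32.5, so it lies inside.
All remaining points lie in this disk, and no smaller disk contains both endpoints, so this is the minimum enclosing circle.
Diameter = 2r = 2√(32.5) ≈ 11.40.

11.40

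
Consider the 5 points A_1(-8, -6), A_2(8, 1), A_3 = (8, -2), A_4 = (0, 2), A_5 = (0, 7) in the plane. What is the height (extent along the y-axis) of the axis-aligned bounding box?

max y = 7, min y = -6, so height = 13.

13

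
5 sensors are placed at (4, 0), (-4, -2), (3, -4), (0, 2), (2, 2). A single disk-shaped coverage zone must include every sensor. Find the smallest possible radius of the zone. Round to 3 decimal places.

The minimum enclosing circle of a finite set is fixed by two of the points (as a diameter) or three (as a circumcircle).
The minimum enclosing circle is determined by three boundary points: (4, 0), (-4, -2), (3, -4).
Their circumcentre is (1/30, -17/15) with r² = 15317/900.
The farthest remaining point (2, 2) is at distance² 12317/900 ≤ 15317/900.
r = √(15317/900) ≈ 4.125.

4.125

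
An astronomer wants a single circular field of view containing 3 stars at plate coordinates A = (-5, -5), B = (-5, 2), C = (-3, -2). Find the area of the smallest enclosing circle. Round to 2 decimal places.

38.48

Side lengths²: AB² = 49, AC² = 13, BC² = 20.
Since AB² = 49 ≥ 20 + 13 = 33, the angle opposite AB is not acute, so the smallest enclosing circle has AB as diameter.
Centre = midpoint of AB = (-5, -1.5), r² = 49/4 = 12.25.
Area = π·r² = π·12.25 ≈ 38.48.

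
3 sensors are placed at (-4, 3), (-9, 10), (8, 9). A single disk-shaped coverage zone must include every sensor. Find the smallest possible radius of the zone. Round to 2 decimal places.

Call the three points A, B, C in the order given.
Side lengths²: AB² = 74, AC² = 180, BC² = 290.
Since BC² = 290 ≥ 180 + 74 = 254, the angle opposite BC is not acute, so the smallest enclosing circle has BC as diameter.
Centre = midpoint of BC = (-0.5, 9.5), r² = 290/4 = 72.5.
r = √(72.5) ≈ 8.51.

8.51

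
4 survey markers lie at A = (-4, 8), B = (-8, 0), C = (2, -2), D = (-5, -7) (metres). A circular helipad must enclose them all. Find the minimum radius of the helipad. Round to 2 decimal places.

A smallest enclosing disk is always determined by at most three of the input points on its boundary.
The farthest pair is A–D with squared distance 226. The circle on this segment as diameter has centre (-4.5, 0.5) and r² = 226/4 = 56.5.
Check B: distance² to centre = 12.5 ≤ 56.5, so it lies inside.
All remaining points lie in this disk, and no smaller disk contains both endpoints, so this is the minimum enclosing circle.
r = √(56.5) ≈ 7.52.

7.52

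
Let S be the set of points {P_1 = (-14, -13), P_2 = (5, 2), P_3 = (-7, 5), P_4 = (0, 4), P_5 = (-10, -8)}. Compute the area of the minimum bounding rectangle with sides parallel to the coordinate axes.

x ranges over [-14, 5], width 19.
y ranges over [-13, 5], height 18.
Area = 19 × 18 = 342.

342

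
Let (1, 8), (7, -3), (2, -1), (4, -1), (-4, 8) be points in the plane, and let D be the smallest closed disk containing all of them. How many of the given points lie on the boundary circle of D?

By Welzl's lemma the MEC is supported by two points (diametrically opposite) or three points (on a circumcircle).
The farthest pair is (7, -3)–(-4, 8) with squared distance 242. The circle on this segment as diameter has centre (1.5, 2.5) and r² = 242/4 = 60.5.
Check (1, 8): distance² to centre = 30.5 ≤ 60.5, so it lies inside.
All remaining points lie in this disk, and no smaller disk contains both endpoints, so this is the minimum enclosing circle.
The points at distance exactly r from the centre are (7, -3), (-4, 8) — 2 points.

2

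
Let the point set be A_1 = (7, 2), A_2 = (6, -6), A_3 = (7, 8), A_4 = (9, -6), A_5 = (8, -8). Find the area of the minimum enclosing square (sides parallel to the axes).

256

The bounding box has width 3 and height 16.
An axis-aligned square enclosing the set must have side ≥ max(width, height).
So the minimum side is max(3, 16) = 16.
Area = 16² = 256.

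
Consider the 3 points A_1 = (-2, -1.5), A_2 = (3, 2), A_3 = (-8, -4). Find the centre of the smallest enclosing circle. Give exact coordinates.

(-2.5, -1)

Side lengths²: A_1A_2² = 37.25, A_1A_3² = 42.25, A_2A_3² = 157.
Since A_2A_3² = 157 ≥ 42.25 + 37.25 = 79.5, the angle opposite A_2A_3 is not acute, so the smallest enclosing circle has A_2A_3 as diameter.
Centre = midpoint of A_2A_3 = (-2.5, -1), r² = 157/4 = 39.25.
Centre = (-2.5, -1).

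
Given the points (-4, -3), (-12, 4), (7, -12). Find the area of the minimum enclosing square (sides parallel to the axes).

The bounding box has width 19 and height 16.
An axis-aligned square enclosing the set must have side ≥ max(width, height).
So the minimum side is max(19, 16) = 19.
Area = 19² = 361.

361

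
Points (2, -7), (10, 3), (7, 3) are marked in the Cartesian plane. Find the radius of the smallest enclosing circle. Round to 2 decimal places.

Call the three points A, B, C in the order given.
Side lengths²: AB² = 164, AC² = 125, BC² = 9.
Since AB² = 164 ≥ 125 + 9 = 134, the angle opposite AB is not acute, so the smallest enclosing circle has AB as diameter.
Centre = midpoint of AB = (6, -2), r² = 164/4 = 41.
r = √41 ≈ 6.40.

6.40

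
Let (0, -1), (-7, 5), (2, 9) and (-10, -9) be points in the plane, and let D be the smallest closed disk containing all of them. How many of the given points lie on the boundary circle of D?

By Welzl's lemma the MEC is supported by two points (diametrically opposite) or three points (on a circumcircle).
The farthest pair is (2, 9)–(-10, -9) with squared distance 468. The circle on this segment as diameter has centre (-4, 0) and r² = 468/4 = 117.
Check (0, -1): distance² to centre = 17 ≤ 117, so it lies inside.
All remaining points lie in this disk, and no smaller disk contains both endpoints, so this is the minimum enclosing circle.
The points at distance exactly r from the centre are (2, 9), (-10, -9) — 2 points.

2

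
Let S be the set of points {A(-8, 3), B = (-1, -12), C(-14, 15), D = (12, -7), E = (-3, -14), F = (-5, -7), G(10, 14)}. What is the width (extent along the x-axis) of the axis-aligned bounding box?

26

max x = 12, min x = -14, so width = 26.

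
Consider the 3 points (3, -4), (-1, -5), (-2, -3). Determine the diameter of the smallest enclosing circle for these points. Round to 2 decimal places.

5.10

Call the three points A, B, C in the order given.
Side lengths²: AB² = 17, AC² = 26, BC² = 5.
Since AC² = 26 ≥ 17 + 5 = 22, the angle opposite AC is not acute, so the smallest enclosing circle has AC as diameter.
Centre = midpoint of AC = (0.5, -3.5), r² = 26/4 = 6.5.
Diameter = 2r = 2√(6.5) ≈ 5.10.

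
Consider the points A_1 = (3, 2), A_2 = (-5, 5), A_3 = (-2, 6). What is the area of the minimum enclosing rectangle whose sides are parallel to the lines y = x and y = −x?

In coordinates u = x + y, v = x − y the rectangle is axis-aligned; the map (x,y)→(u,v) scales areas by 2.
u-values: 5, 0, 4; range = 5 − 0 = 5.
v-values: 1, -10, -8; range = 1 − (-10) = 11.
Area = (5 × 11) / 2 = 27.5.

27.5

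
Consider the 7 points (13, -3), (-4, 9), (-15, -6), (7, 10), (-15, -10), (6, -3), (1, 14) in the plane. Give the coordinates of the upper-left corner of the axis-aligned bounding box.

(-15, 14)

x-range [-15, 13], y-range [-10, 14].
The upper-left corner is (-15, 14).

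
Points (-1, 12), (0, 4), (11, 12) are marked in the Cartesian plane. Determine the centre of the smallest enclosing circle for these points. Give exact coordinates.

(5, 8.6875)

Call the three points A, B, C in the order given.
Side lengths²: AB² = 65, AC² = 144, BC² = 185.
Since BC² = 185 < 144 + 65 = 209, the triangle is acute, so the smallest enclosing circle is the circumcircle.
Circumcentre = (5, 8.6875), r² = 46.97265625.
Centre = (5, 8.6875).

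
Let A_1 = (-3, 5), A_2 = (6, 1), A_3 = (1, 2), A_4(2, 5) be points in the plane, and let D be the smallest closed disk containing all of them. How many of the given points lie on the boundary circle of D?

By Welzl's lemma the MEC is supported by two points (diametrically opposite) or three points (on a circumcircle).
The farthest pair is A_1–A_2 with squared distance 97. The circle on this segment as diameter has centre (1.5, 3) and r² = 97/4 = 24.25.
Check A_3: distance² to centre = 1.25 ≤ 24.25, so it lies inside.
All remaining points lie in this disk, and no smaller disk contains both endpoints, so this is the minimum enclosing circle.
The points at distance exactly r from the centre are A_1, A_2 — 2 points.

2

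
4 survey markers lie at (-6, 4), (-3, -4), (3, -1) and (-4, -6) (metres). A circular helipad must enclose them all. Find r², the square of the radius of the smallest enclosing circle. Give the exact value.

A smallest enclosing disk is always determined by at most three of the input points on its boundary.
The minimum enclosing circle is determined by three boundary points: (-6, 4), (3, -1), (-4, -6).
Their circumcentre is (-2.625, -0.525) with r² = 31.86625.
The farthest remaining point (-3, -4) is at distance² 12.21625 ≤ 31.86625.

31.86625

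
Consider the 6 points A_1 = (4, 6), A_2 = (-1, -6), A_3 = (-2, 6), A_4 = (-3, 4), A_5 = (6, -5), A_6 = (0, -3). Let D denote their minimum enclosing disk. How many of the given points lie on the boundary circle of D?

The minimum enclosing circle is determined by three boundary points: A_2, A_3, A_5.
Their circumcentre is (57/34, 9/34) with r² = 26825/578.
The farthest remaining point A_1 is at distance² 22133/578 ≤ 26825/578.
The points at distance exactly r from the centre are A_2, A_3, A_5 — 3 points.

3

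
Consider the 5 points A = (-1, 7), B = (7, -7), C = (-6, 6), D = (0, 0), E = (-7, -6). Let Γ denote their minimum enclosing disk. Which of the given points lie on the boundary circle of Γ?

B, C, E

By Welzl's lemma the MEC is supported by two points (diametrically opposite) or three points (on a circumcircle).
The minimum enclosing circle is determined by three boundary points: B, C, E.
Their circumcentre is (11/26, -15/26) with r² = 28565/338.
The farthest remaining point A is at distance² 20089/338 ≤ 28565/338.
The points at distance exactly r from the centre are B, C, E — 3 points.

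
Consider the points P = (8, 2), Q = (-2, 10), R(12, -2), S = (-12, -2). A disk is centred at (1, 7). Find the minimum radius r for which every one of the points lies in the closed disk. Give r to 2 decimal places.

The required radius is the distance from (1, 7) to the farthest point.
Squared distances: 74, 18, 202, 250.
Maximum is 250, attained at S.
r = √250 ≈ 15.81.

15.81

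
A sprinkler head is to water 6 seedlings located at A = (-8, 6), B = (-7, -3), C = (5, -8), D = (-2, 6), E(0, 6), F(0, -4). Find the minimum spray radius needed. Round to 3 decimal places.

The farthest pair is A–C with squared distance 365. The circle on this segment as diameter has centre (-1.5, -1) and r² = 365/4 = 91.25.
Check B: distance² to centre = 34.25 ≤ 91.25, so it lies inside.
All remaining points lie in this disk, and no smaller disk contains both endpoints, so this is the minimum enclosing circle.
r = √(91.25) ≈ 9.552.

9.552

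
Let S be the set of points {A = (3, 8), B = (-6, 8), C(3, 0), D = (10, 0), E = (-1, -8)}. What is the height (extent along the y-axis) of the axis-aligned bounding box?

16

max y = 8, min y = -8, so height = 16.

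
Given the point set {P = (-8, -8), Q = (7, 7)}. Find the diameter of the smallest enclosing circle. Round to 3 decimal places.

The smallest circle enclosing two points has them as diameter endpoints.
Centre = midpoint = (-0.5, -0.5); r² = |PQ|²/4 = 450/4 = 112.5.
Diameter = 2r = 2√(112.5) ≈ 21.213.

21.213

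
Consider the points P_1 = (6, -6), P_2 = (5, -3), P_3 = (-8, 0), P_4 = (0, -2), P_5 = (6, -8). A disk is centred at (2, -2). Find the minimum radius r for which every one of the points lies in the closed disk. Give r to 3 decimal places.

The required radius is the distance from (2, -2) to the farthest point.
Squared distances: 32, 10, 104, 4, 52.
Maximum is 104, attained at P_3.
r = √104 ≈ 10.198.

10.198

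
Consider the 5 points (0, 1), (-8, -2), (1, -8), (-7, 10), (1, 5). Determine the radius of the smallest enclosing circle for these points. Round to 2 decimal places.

The minimum enclosing circle of a finite set is fixed by two of the points (as a diameter) or three (as a circumcircle).
The farthest pair is (1, -8)–(-7, 10) with squared distance 388. The circle on this segment as diameter has centre (-3, 1) and r² = 388/4 = 97.
Check (0, 1): distance² to centre = 9 ≤ 97, so it lies inside.
All remaining points lie in this disk, and no smaller disk contains both endpoints, so this is the minimum enclosing circle.
r = √97 ≈ 9.85.

9.85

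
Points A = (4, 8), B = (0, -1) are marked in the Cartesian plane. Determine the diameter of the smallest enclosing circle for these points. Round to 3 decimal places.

9.849

The smallest circle enclosing two points has them as diameter endpoints.
Centre = midpoint = (2, 3.5); r² = |AB|²/4 = 97/4 = 24.25.
Diameter = 2r = 2√(24.25) ≈ 9.849.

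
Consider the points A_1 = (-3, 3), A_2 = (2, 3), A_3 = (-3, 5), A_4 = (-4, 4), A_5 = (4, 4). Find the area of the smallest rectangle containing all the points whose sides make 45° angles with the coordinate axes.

32

In coordinates u = x + y, v = x − y the rectangle is axis-aligned; the map (x,y)→(u,v) scales areas by 2.
u-values: 0, 5, 2, 0, 8; range = 8 − 0 = 8.
v-values: -6, -1, -8, -8, 0; range = 0 − (-8) = 8.
Area = (8 × 8) / 2 = 32.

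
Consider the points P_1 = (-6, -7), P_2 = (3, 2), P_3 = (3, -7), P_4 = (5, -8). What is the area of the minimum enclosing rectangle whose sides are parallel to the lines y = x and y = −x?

108

In coordinates u = x + y, v = x − y the rectangle is axis-aligned; the map (x,y)→(u,v) scales areas by 2.
u-values: -13, 5, -4, -3; range = 5 − (-13) = 18.
v-values: 1, 1, 10, 13; range = 13 − 1 = 12.
Area = (18 × 12) / 2 = 108.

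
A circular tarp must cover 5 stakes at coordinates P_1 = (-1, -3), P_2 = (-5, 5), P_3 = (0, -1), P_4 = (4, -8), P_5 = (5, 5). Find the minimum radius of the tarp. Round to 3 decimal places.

7.929

A smallest enclosing disk is always determined by at most three of the input points on its boundary.
The minimum enclosing circle is determined by three boundary points: P_2, P_4, P_5.
Their circumcentre is (0, -15/13) with r² = 10625/169.
The farthest remaining point P_1 is at distance² 745/169 ≤ 10625/169.
r = √(10625/169) ≈ 7.929.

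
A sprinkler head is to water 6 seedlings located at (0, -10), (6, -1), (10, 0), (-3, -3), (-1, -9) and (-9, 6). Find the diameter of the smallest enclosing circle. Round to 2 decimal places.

The minimum enclosing circle of a finite set is fixed by two of the points (as a diameter) or three (as a circumcircle).
The minimum enclosing circle is determined by three boundary points: (0, -10), (10, 0), (-9, 6).
Their circumcentre is (-0.34, 0.34) with r² = 107.0312.
The farthest remaining point (-1, -9) is at distance² 87.6712 ≤ 107.0312.
Diameter = 2r = 2√(107.0312) ≈ 20.69.

20.69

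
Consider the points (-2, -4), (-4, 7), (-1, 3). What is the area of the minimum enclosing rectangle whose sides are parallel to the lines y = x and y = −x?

58.5

In coordinates u = x + y, v = x − y the rectangle is axis-aligned; the map (x,y)→(u,v) scales areas by 2.
u-values: -6, 3, 2; range = 3 − (-6) = 9.
v-values: 2, -11, -4; range = 2 − (-11) = 13.
Area = (9 × 13) / 2 = 58.5.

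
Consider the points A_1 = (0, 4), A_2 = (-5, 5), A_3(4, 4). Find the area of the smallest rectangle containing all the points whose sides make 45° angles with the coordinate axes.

In coordinates u = x + y, v = x − y the rectangle is axis-aligned; the map (x,y)→(u,v) scales areas by 2.
u-values: 4, 0, 8; range = 8 − 0 = 8.
v-values: -4, -10, 0; range = 0 − (-10) = 10.
Area = (8 × 10) / 2 = 40.

40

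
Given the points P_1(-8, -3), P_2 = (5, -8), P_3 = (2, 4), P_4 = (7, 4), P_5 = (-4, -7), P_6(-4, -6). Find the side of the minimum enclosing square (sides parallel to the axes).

15

The bounding box has width 15 and height 12.
An axis-aligned square enclosing the set must have side ≥ max(width, height).
So the minimum side is max(15, 12) = 15.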